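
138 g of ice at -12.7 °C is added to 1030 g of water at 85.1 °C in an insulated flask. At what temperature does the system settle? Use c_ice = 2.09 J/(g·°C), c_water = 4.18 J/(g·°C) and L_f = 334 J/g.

Let T be the final temperature. ΣQ_i = 0:
ice -12.7→0 °C: 138×2.09×12.7 = 3662.9
  latent heat to melt: 138×334 = 46092
  warm the meltwater: 576.84 T
  water cools: 1030×4.18×(T − 85.1) = 4305.4(T − 85.1)
4882.2 T = 366390 − 49755 = 316635
T ≈ 64.85 °C — above 0 °C, consistent with complete melting.

T_f ≈ 64.9 °C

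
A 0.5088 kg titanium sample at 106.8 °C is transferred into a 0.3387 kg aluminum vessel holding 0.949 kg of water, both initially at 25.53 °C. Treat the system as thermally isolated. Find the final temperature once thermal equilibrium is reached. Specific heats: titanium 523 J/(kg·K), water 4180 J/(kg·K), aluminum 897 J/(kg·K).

T_f ≈ 30.3 °C

T_f = Σ m_i c_i T_i / Σ m_i c_i:
T_f = (266.1*106.8 + 3966.8*25.53 + 303.81*25.53) / (266.1 + 3966.8 + 303.81)
    = 137449 / 4536.7 ≈ 30.30 °C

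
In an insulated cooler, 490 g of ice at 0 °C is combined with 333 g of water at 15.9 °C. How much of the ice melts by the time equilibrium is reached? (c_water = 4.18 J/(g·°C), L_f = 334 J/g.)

Water can give up m c ΔT = 333×4.18×15.9 = 22132 J before reaching 0 °C.
Melting all 490 g of ice would need 490×334 = 163660 J.
That's not enough to melt it all — equilibrium is at 0 °C with ice remaining.
m_melt = 22132 / L_f = 66.26 g.

m_melted ≈ 66.3 g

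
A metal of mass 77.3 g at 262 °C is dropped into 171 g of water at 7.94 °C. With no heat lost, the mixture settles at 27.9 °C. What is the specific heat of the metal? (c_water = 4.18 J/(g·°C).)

Heat lost by the metal = heat gained by the water:
77.3×c×(262 − 27.9) = 171×4.18×(27.9 − 7.94)
18096 c = 14267  ⇒  c ≈ 0.7884 J/(g·°C)

c ≈ 0.788 J/(g·°C)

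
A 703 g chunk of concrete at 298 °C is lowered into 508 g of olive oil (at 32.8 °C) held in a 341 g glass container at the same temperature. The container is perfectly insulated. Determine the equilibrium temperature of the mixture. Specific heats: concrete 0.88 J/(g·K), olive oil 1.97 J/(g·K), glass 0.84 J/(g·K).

T_f ≈ 118.9 °C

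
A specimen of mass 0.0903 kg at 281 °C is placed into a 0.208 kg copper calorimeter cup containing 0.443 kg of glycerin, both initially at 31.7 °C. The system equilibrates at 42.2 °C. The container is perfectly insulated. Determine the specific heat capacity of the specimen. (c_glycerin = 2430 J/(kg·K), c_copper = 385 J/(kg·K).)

c ≈ 563 J/(kg·K)

Conservation of energy gives ΣQ = 0:
0.0903·c·(42.2 − 281) + 0.443·2430·(42.2 − 31.7) + 0.208·385·(42.2 − 31.7) = 0
-21.56 c = -12144
c = -12144/-21.56 ≈ 563.2 J/(kg·K)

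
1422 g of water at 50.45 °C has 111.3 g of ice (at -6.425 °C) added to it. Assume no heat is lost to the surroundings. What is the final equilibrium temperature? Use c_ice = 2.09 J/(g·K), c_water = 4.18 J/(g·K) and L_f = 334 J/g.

T_f ≈ 40.8 °C

Setting the total heat transfer to zero:
ice -6.425→0 °C: 111.3·2.09·6.425 = 1494.6
  latent heat to melt: 111.3·334 = 37174
  meltwater 0→T: 111.3·4.18·T = 465.23 T
  water: 5944(T − 50.45)
6409.2 T = 299873 − 38669 = 261204
T ≈ 40.75 °C (positive, so assuming full melt was valid).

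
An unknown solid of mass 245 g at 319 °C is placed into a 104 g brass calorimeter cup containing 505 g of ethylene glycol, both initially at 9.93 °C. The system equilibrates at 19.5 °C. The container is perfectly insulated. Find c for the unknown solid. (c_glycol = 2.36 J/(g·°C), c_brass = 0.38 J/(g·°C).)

c ≈ 0.161 J/(g·°C)

Let T be the final temperature. ΣQ_i = 0:
245×c×(19.5 − 319) + 505×2.36×(19.5 − 9.93) + 104×0.38×(19.5 − 9.93) = 0
-73378 c = -11784
c = -11784/-73378 ≈ 0.1606 J/(g·°C)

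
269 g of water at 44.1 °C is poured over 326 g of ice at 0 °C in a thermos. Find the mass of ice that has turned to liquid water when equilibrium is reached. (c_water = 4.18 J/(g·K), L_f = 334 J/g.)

Water can give up m c ΔT = 269·4.18·44.1 = 49587 J before reaching 0 °C.
To melt every bit of ice: 326·334 = 108884 J.
49587 J < 108884 J, so only part of the ice melts and the system sits at 0 °C.
Mass melted = 49587/334 ≈ 148.5 g.

m_melted ≈ 148 g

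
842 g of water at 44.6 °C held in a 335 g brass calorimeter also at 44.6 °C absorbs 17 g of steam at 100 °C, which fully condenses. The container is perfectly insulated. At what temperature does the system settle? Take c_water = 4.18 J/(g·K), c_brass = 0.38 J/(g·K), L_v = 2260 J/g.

T_f ≈ 56.0 °C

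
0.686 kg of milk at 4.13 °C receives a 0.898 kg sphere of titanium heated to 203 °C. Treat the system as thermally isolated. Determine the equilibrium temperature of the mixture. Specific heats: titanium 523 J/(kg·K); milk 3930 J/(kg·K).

T_f ≈ 33.6 °C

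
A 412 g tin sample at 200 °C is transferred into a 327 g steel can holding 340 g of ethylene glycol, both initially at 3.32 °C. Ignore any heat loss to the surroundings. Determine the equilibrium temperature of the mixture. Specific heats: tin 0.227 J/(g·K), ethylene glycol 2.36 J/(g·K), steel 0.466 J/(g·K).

T_f ≈ 20.9 °C

Energy conservation, ΣQ = 0:
412×0.227×(T − 200) + 340×2.36×(T − 3.32) + 327×0.466×(T − 3.32) = 0
93.52(T − 200) + 802.4(T − 3.32) + 152.38(T − 3.32) = 0
1048.3 T = 21875
T ≈ 20.87 °C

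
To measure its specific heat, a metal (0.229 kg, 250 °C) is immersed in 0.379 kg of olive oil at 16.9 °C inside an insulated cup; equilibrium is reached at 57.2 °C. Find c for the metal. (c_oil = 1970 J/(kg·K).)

c ≈ 682 J/(kg·K)

Heat lost by the metal = heat gained by the oil:
0.229×c×(250 − 57.2) = 0.379×1970×(57.2 − 16.9)
44.15 c = 30089  ⇒  c ≈ 681.5 J/(kg·K)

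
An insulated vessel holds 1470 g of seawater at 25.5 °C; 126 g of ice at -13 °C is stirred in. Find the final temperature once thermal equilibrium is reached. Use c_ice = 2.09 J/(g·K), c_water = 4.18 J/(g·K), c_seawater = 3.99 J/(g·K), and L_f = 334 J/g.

Energy conservation, ΣQ = 0:
ice -13→0 °C: 126·2.09·13 = 3423.4
  fusion: m_ice L_f = 126·334 = 42084
  meltwater 0→T: 126·4.18·T = 526.68 T
  seawater: 5865.3(T − 25.5)
6392 T = 149565 − 45507 = 104058
T ≈ 16.28 °C — above 0 °C, consistent with complete melting.

T_f ≈ 16.3 °C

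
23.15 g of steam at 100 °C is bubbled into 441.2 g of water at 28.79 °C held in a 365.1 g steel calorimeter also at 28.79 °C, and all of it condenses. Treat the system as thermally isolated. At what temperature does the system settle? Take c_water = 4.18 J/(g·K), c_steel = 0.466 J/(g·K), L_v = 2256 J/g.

T_f ≈ 56.8 °C

Setting the total heat transfer to zero:
latent heat released on condensation: 23.15·2256 = 52226
  condensed water 100 °C→T: 96.77(T − 100)
  water warms: 441.2·4.18·(T − 28.79) = 1844.2(T − 28.79)
  cup: 170.14(T − 28.79)
2111.1 T = 52226 + 9676.7 + 57993 = 119896
T ≈ 56.79 °C, under the boiling point, so the assumption holds.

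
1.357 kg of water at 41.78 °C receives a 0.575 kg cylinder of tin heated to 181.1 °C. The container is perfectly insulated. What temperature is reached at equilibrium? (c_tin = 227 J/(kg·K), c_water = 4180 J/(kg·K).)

T_f ≈ 44.9 °C

Taking heat into each body as positive, Σ m c ΔT = 0:
0.575×227×(T − 181.1) + 1.357×4180×(T − 41.78) = 0
5802.8 T = 260625
T ≈ 44.91 °C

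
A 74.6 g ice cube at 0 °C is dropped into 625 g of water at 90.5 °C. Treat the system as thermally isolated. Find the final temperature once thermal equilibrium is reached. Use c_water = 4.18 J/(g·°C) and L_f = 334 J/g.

T_f ≈ 72.3 °C

Net heat exchanged in the isolated system is zero:
latent heat to melt: 74.6×334 = 24916; meltwater 0→T: 74.6×4.18×T = 311.83 T; water: 2612.5(T − 90.5)
2924.3 T = 236431 − 24916 = 211515
T ≈ 72.33 °C — above 0 °C, consistent with complete melting.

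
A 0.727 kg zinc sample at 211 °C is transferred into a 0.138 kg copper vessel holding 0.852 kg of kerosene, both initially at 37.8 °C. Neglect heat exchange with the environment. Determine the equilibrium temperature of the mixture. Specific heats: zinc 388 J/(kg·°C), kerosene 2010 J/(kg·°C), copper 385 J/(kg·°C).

T_f ≈ 61.7 °C

Taking heat into each body as positive, Σ m c ΔT = 0:
0.727*388*(T − 211) + 0.852*2010*(T − 37.8) + 0.138*385*(T − 37.8) = 0
282.08(T − 211) + 1712.5(T − 37.8) + 53.13(T − 37.8) = 0
(282.08 + 1712.5 + 53.13) T = 282.08*211 + 1712.5*37.8 + 53.13*37.8
T = 126260/2047.7 ≈ 61.66 °C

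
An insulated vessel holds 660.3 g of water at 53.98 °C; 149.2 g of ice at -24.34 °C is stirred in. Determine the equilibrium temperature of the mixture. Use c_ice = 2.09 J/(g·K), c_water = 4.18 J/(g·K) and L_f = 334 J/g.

Energy balance with sensible and latent terms:
warm ice to 0 °C: 149.2×2.09×(0 − (-24.34)) = 7589.9
  fusion: m_ice L_f = 149.2×334 = 49833
  warm the meltwater: 623.66 T
  water: 2760.1(T − 53.98)
3383.7 T = 148988 − 57423 = 91565
T ≈ 27.06 °C (positive, so assuming full melt was valid).

T_f ≈ 27.1 °C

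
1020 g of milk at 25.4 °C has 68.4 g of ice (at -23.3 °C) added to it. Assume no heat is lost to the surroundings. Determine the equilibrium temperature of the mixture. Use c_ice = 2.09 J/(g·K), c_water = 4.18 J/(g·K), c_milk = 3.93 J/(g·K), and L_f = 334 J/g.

Sum of m c ΔT and latent-heat terms is zero:
warm ice to 0 °C: 68.4×2.09×(0 − (-23.3)) = 3330.9; fusion: m_ice L_f = 68.4×334 = 22846; warm the meltwater: 285.91 T; milk: 4008.6(T − 25.4)
4294.5 T = 101818 − 26176 = 75642
T ≈ 17.61 °C. Since T > 0 °C, the all-ice-melts assumption holds.

T_f ≈ 17.6 °C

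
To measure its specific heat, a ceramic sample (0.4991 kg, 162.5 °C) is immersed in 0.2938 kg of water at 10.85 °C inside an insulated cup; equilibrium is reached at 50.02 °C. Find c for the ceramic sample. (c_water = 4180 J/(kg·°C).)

c ≈ 857 J/(kg·°C)

Energy conservation, ΣQ = 0:
0.4991×c×(50.02 − 162.5) + 0.2938×4180×(50.02 − 10.85) = 0
-56.14 c = -48104
c = -48104/-56.14 ≈ 856.9 J/(kg·°C)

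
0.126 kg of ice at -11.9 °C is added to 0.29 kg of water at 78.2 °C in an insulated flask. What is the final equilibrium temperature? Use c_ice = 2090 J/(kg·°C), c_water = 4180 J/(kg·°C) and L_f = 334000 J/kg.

Taking heat into each body as positive, Σ m c ΔT = 0:
ice -11.9→0 °C: 0.126·2090·11.9 = 3133.7; fusion: m_ice L_f = 0.126·334000 = 42084; meltwater 0→T: 0.126·4180·T = 526.68 T; water cools: 0.29·4180·(T − 78.2) = 1212.2(T − 78.2)
1738.9 T = 94794 − 45218 = 49576
T ≈ 28.51 °C (positive, so assuming full melt was valid).

T_f ≈ 28.5 °C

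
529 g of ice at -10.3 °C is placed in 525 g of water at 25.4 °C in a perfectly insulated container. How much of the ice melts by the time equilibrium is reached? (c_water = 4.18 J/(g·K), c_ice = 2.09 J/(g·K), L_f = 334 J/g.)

m_melted ≈ 133 g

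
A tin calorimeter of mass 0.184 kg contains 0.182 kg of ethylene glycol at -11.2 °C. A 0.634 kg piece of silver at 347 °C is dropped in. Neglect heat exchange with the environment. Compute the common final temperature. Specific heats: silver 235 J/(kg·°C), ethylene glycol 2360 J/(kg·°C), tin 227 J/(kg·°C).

T_f ≈ 74.8 °C

With ΣQ=0 the equilibrium temperature is the m·c-weighted mean:
T_f = (148.99·347 + 429.52·(-11.2) + 41.77·(-11.2)) / (148.99 + 429.52 + 41.77)
    = 46421 / 620.28 ≈ 74.84 °C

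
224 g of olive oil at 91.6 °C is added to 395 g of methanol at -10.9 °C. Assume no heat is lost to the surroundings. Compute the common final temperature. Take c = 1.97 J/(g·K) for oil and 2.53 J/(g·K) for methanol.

Heat gained plus heat lost sum to zero:
224·1.97·(T − 91.6) + 395·2.53·(T − (-10.9)) = 0
441.28(T − 91.6) + 999.35(T − (-10.9)) = 0
1440.6 T = 29528
T ≈ 20.50 °C

T_f ≈ 20.5 °C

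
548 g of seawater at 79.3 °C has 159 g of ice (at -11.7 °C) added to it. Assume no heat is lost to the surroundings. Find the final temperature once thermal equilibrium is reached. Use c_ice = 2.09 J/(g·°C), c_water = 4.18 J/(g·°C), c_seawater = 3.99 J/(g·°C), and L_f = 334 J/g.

T_f ≈ 40.8 °C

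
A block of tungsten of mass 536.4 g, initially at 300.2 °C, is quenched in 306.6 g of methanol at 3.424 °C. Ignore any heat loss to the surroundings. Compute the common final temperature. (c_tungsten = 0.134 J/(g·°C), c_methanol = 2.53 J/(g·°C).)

T_f ≈ 28.6 °C

Heat lost by the tungsten equals heat gained by the methanol:
536.4×0.134×(300.2 − T) = 306.6×2.53×(T − 3.424)
71.88(300.2 − T) = 775.7(T − 3.424)
847.58 T = 24234  ⇒  T ≈ 28.59 °C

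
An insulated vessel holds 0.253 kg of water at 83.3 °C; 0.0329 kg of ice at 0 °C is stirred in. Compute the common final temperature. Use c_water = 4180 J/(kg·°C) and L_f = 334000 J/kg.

Let T be the final temperature. ΣQ_i = 0:
melt ice: 0.0329×334000 = 10989
  meltwater 0→T: 0.0329×4180×T = 137.52 T
  water cools: 0.253×4180×(T − 83.3) = 1057.5(T − 83.3)
1195.1 T = 88093 − 10989 = 77104
T ≈ 64.52 °C — above 0 °C, consistent with complete melting.

T_f ≈ 64.5 °C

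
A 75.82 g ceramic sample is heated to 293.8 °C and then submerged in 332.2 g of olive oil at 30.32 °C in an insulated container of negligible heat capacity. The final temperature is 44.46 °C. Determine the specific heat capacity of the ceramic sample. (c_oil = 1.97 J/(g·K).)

m_s c (T_s − T_f) = m_oil c_oil (T_f − T_0):
75.82×c×(293.8 − 44.46) = 332.2×1.97×(44.46 − 30.32)
18905 c = 9253.7  ⇒  c ≈ 0.4895 J/(g·K)

c ≈ 0.489 J/(g·K)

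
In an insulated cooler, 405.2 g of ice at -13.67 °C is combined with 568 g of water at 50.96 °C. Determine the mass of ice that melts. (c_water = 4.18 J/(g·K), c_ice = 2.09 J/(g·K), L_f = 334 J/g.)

Heat available from the water dropping to 0 °C: 568·4.18·50.96 = 120991 J.
Of that, 405.2·2.09·13.67 = 11577 J goes to bring the ice to 0 °C, leaving 109415 J.
Melting all 405.2 g of ice would need 405.2·334 = 135337 J.
Since 109415 < 135337 J, not all the ice melts; equilibrium is at 0 °C.
Mass melted = 109415/334 ≈ 327.6 g.

m_melted ≈ 328 g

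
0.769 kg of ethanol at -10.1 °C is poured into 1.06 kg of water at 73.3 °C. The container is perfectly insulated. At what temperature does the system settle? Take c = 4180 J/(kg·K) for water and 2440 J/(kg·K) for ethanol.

With ΣQ=0 the equilibrium temperature is the m·c-weighted mean:
T_f = (4430.8*73.3 + 1876.4*(-10.1)) / (4430.8 + 1876.4)
    = 305826 / 6307.2 ≈ 48.49 °C

T_f ≈ 48.5 °C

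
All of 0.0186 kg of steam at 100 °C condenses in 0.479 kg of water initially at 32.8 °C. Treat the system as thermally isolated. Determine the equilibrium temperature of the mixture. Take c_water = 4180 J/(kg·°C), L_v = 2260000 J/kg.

Conservation of energy gives ΣQ = 0:
latent heat released on condensation: 0.0186×2260000 = 42036
  condensate cools 100→T: 0.0186×4180×(T − 100) = 77.75(T − 100)
  water warms: 0.479×4180×(T − 32.8) = 2002.2(T − 32.8)
2080 T = 42036 + 7774.8 + 65673 = 115484
T ≈ 55.52 °C, under the boiling point, so the assumption holds.

T_f ≈ 55.5 °C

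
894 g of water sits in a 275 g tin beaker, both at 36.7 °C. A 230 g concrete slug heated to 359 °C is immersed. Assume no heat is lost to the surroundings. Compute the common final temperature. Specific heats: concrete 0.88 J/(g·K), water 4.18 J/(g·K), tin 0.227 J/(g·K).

T_f ≈ 53.0 °C

Net heat exchanged in the isolated system is zero:
230×0.88×(T − 359) + 894×4.18×(T − 36.7) + 275×0.227×(T − 36.7) = 0
4001.7 T = 212098
T ≈ 53.00 °C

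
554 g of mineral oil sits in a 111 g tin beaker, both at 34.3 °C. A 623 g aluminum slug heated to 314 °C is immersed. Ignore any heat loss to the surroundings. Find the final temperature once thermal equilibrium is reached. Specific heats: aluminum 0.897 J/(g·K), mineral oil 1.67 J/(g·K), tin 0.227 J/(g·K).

T_f ≈ 137.9 °C

Heat gained plus heat lost sum to zero:
623*0.897*(T − 314) + 554*1.67*(T − 34.3) + 111*0.227*(T − 34.3) = 0
558.83(T − 314) + 925.18(T − 34.3) + 25.2(T − 34.3) = 0
1509.2 T = 208071
T ≈ 137.87 °C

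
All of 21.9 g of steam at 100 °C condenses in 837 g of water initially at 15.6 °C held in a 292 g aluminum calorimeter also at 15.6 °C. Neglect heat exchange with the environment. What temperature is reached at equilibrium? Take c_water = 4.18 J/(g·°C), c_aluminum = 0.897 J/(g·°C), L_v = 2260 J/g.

T_f ≈ 30.5 °C

Taking heat into each body as positive, Σ m c ΔT = 0:
latent heat released on condensation: 21.9·2260 = 49494
  condensed water 100 °C→T: 91.54(T − 100)
  original water: 3498.7(T − 15.6)
  cup: 261.92(T − 15.6)
3852.1 T = 49494 + 9154.2 + 58665 = 117313
T ≈ 30.45 °C, under the boiling point, so the assumption holds.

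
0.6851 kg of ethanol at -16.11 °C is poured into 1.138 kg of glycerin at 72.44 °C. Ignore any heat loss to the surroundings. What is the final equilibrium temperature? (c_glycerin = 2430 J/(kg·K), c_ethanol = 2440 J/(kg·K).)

Energy conservation, ΣQ = 0:
1.138×2430×(T − 72.44) + 0.6851×2440×(T − (-16.11)) = 0
4437 T = 173391
T = 173391/4437 ≈ 39.08 °C

T_f ≈ 39.1 °C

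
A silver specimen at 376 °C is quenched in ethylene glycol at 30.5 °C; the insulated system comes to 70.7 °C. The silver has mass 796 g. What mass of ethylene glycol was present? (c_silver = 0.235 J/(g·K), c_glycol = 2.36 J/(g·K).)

m ≈ 602 g

Heat lost by the silver = heat gained by the glycol:
796×0.235×(376 − 70.7) = m×2.36×(70.7 − 30.5)
94.87 m = 57109  ⇒  m ≈ 602 g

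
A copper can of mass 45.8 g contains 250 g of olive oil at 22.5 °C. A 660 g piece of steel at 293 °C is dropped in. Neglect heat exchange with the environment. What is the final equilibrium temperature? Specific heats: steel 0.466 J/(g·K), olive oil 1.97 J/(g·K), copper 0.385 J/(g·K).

T_f ≈ 124.2 °C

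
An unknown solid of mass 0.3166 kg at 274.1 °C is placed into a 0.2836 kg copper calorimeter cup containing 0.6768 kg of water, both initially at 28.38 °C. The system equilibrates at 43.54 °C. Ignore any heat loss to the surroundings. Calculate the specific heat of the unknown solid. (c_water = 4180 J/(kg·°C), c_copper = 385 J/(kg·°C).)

Heat gained plus heat lost sum to zero:
0.3166×c×(43.54 − 274.1) + 0.6768×4180×(43.54 − 28.38) + 0.2836×385×(43.54 − 28.38) = 0
-73 c = -44543
c = -44543/-73 ≈ 610.2 J/(kg·°C)

c ≈ 610 J/(kg·°C)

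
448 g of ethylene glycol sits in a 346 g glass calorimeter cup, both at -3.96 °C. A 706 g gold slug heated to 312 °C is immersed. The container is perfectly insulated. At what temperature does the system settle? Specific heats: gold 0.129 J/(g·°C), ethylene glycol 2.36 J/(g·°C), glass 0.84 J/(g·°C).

Energy conservation, ΣQ = 0:
706·0.129·(T − 312) + 448·2.36·(T − (-3.96)) + 346·0.84·(T − (-3.96)) = 0
91.07(T − 312) + 1057.3(T − (-3.96)) + 290.64(T − (-3.96)) = 0
(91.07 + 1057.3 + 290.64) T = 91.07·312 + 1057.3·(-3.96) + 290.64·(-3.96)
T ≈ 16.04 °C

T_f ≈ 16.0 °C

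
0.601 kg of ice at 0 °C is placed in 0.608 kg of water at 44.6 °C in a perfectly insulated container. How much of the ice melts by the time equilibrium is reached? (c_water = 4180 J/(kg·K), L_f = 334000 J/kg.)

m_melted ≈ 0.339 kg

Heat available from the water dropping to 0 °C: 0.608×4180×44.6 = 113348 J.
To melt every bit of ice: 0.601×334000 = 200734 J.
That's not enough to melt it all — equilibrium is at 0 °C with ice remaining.
m_melt = 113348 / L_f = 0.3394 kg.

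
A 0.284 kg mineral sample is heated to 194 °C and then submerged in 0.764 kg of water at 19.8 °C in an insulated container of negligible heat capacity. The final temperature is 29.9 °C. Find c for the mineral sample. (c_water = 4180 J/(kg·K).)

c ≈ 692 J/(kg·K)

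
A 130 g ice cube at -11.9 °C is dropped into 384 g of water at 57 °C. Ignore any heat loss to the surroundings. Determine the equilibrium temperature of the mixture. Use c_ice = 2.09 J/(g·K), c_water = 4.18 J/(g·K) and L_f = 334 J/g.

T_f ≈ 20.9 °C

Taking heat into each body as positive, Σ m c ΔT = 0:
ice -11.9→0 °C: 130×2.09×11.9 = 3233.2
  latent heat to melt: 130×334 = 43420
  warm the meltwater: 543.4 T
  water: 1605.1(T − 57)
2148.5 T = 91492 − 46653 = 44839
T ≈ 20.87 °C. Since T > 0 °C, the all-ice-melts assumption holds.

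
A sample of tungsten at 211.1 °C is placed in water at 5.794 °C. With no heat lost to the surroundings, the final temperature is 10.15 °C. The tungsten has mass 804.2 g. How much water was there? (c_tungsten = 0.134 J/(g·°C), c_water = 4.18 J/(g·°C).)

m ≈ 1190 g

Let T be the final temperature. ΣQ_i = 0:
804.2×0.134×(10.15 − 211.1) + m×4.18×(10.15 − 5.794) = 0
18.21 m = 21655
m = 21655/18.21 ≈ 1189 g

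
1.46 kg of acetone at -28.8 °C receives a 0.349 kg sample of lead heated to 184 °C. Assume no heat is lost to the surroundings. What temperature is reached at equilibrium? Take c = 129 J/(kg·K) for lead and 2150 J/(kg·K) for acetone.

Net heat exchanged in the isolated system is zero:
0.349×129×(T − 184) + 1.46×2150×(T − (-28.8)) = 0
(45.02 + 3139) T = 45.02×184 + 3139×(-28.8)
T ≈ -25.79 °C

T_f ≈ -25.8 °C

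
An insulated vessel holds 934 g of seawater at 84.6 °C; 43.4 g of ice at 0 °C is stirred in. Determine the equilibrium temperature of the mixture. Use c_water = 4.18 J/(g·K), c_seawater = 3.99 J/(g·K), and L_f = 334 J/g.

T_f ≈ 77.0 °C

Energy conservation, ΣQ = 0:
melt ice: 43.4·334 = 14496
  meltwater 0→T: 43.4·4.18·T = 181.41 T
  seawater: 3726.7(T − 84.6)
3908.1 T = 315275 − 14496 = 300780
T ≈ 76.96 °C. Since T > 0 °C, the all-ice-melts assumption holds.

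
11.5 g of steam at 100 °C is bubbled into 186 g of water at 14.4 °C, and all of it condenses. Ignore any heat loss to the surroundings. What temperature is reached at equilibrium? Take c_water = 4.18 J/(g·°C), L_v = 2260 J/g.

T_f ≈ 50.9 °C

Taking heat into each body as positive, Σ m c ΔT = 0:
latent heat released on condensation: 11.5×2260 = 25990
  condensate cools 100→T: 11.5×4.18×(T − 100) = 48.07(T − 100)
  water warms: 186×4.18×(T − 14.4) = 777.48(T − 14.4)
825.55 T = 25990 + 4807 + 11196 = 41993
T ≈ 50.87 °C (< 100 °C, so full condensation is consistent).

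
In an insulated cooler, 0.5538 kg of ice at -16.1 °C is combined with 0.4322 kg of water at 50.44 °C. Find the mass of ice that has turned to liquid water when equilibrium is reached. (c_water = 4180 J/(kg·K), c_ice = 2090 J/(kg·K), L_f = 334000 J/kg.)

m_melted ≈ 0.217 kg

Water can give up m c ΔT = 0.4322×4180×50.44 = 91125 J before reaching 0 °C.
Of that, 0.5538×2090×16.1 = 18635 J goes to bring the ice to 0 °C, leaving 72490 J.
Fully melting the ice requires m_ice L_f = 0.5538×334000 = 184969 J.
72490 J < 184969 J, so only part of the ice melts and the system sits at 0 °C.
m_melted×334000 = 72490  ⇒  m_melted ≈ 0.217 kg.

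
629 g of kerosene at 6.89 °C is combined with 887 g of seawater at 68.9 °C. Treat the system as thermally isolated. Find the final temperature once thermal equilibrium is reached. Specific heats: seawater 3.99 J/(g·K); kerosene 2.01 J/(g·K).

T_f = Σ m_i c_i T_i / Σ m_i c_i:
T_f = (3539.1·68.9 + 1264.3·6.89) / (3539.1 + 1264.3)
    = 252557 / 4803.4 ≈ 52.58 °C

T_f ≈ 52.6 °C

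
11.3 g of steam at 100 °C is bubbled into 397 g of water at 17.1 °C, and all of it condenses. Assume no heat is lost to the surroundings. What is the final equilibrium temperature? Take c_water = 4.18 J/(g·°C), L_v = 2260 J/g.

T_f ≈ 34.4 °C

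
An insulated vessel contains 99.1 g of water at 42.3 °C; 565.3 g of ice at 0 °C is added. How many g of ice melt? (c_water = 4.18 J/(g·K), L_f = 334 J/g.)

m_melted ≈ 52.5 g

Cooling the water to 0 °C releases 99.1×4.18×42.3 = 17522 J.
Fully melting the ice requires m_ice L_f = 565.3×334 = 188810 J.
Since 17522 < 188810 J, not all the ice melts; equilibrium is at 0 °C.
Mass melted = 17522/334 ≈ 52.46 g.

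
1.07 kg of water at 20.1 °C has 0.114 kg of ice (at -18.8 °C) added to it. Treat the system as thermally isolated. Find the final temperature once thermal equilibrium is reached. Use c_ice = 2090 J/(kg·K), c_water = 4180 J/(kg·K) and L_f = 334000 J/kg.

T_f ≈ 9.6 °C

Setting the total heat transfer to zero:
ice -18.8→0 °C: 0.114×2090×18.8 = 4479.3; melt ice: 0.114×334000 = 38076; warm the meltwater: 476.52 T; water: 4472.6(T − 20.1)
4949.1 T = 89899 − 42555 = 47344
T ≈ 9.57 °C. Since T > 0 °C, the all-ice-melts assumption holds.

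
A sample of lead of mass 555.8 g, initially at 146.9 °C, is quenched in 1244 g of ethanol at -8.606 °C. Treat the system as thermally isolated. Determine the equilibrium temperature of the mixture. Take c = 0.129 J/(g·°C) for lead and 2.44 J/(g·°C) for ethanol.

T_f ≈ -5.0 °C

Conservation of energy gives ΣQ = 0:
555.8·0.129·(T − 146.9) + 1244·2.44·(T − (-8.606)) = 0
(71.7 + 3035.4) T = 71.7·146.9 + 3035.4·(-8.606)
T = -15590 / 3107.1 = -5.02 °C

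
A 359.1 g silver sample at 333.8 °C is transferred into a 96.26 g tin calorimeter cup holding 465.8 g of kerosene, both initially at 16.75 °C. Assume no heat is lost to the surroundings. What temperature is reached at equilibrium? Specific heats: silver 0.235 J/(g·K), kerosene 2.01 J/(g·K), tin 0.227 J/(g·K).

T_f ≈ 42.4 °C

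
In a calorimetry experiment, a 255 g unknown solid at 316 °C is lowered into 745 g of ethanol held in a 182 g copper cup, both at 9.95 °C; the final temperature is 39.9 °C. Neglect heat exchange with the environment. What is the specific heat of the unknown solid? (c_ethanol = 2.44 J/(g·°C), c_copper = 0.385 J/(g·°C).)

c ≈ 0.803 J/(g·°C)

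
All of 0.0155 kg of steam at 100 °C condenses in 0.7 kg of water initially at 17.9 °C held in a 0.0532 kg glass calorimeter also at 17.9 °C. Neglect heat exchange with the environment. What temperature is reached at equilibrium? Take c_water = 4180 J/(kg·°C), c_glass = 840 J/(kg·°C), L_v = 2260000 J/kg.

Heat gained plus heat lost sum to zero:
condense steam: −0.0155×2260000 = −35030
  condensate cools 100→T: 0.0155×4180×(T − 100) = 64.79(T − 100)
  original water: 2926(T − 17.9)
  cup: 44.69(T − 17.9)
3035.5 T = 35030 + 6479 + 53175 = 94684
T ≈ 31.19 °C, under the boiling point, so the assumption holds.

T_f ≈ 31.2 °C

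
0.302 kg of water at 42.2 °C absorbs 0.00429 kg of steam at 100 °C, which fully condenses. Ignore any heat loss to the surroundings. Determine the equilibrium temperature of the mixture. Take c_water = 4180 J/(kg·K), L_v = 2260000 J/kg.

T_f ≈ 50.6 °C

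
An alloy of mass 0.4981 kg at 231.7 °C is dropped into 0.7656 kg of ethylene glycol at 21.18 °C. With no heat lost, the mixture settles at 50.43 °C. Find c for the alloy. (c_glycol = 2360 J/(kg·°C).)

Heat lost by the alloy = heat gained by the glycol:
0.4981·c·(231.7 − 50.43) = 0.7656·2360·(50.43 − 21.18)
90.29 c = 52849  ⇒  c ≈ 585.3 J/(kg·°C)

c ≈ 585 J/(kg·°C)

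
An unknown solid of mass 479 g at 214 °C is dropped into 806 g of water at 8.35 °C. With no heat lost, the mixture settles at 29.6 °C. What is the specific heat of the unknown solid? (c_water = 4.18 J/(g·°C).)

Net heat exchanged in the isolated system is zero:
479·c·(29.6 − 214) + 806·4.18·(29.6 − 8.35) = 0
-88328 c = -71593
c = -71593/-88328 ≈ 0.8105 J/(g·°C)

c ≈ 0.811 J/(g·°C)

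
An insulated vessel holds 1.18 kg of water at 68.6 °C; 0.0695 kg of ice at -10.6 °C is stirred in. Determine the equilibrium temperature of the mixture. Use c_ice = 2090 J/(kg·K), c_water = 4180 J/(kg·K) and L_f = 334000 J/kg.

T_f ≈ 60.0 °C

Taking heat into each body as positive, Σ m c ΔT = 0:
ice -10.6→0 °C: 0.0695×2090×10.6 = 1539.7; melt ice: 0.0695×334000 = 23213; meltwater 0→T: 0.0695×4180×T = 290.51 T; water: 4932.4(T − 68.6)
5222.9 T = 338363 − 24753 = 313610
T ≈ 60.05 °C (positive, so assuming full melt was valid).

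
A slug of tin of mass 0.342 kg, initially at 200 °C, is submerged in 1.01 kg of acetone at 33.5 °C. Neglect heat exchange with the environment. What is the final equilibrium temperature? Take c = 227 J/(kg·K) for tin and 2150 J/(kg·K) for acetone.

Net heat exchanged in the isolated system is zero:
0.342·227·(T − 200) + 1.01·2150·(T − 33.5) = 0
77.63(T − 200) + 2171.5(T − 33.5) = 0
2249.1 T = 88272
T = 88272 / 2249.1 = 39.2 °C

T_f ≈ 39.2 °C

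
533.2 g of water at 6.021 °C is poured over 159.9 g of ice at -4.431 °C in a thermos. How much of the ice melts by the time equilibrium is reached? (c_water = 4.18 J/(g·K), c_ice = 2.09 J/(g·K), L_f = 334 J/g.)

m_melted ≈ 35.7 g

Heat available from the water dropping to 0 °C: 533.2×4.18×6.021 = 13419 J.
Of that, 159.9×2.09×4.431 = 1480.8 J goes to bring the ice to 0 °C, leaving 11939 J.
Melting all 159.9 g of ice would need 159.9×334 = 53407 J.
11939 J < 53407 J, so only part of the ice melts and the system sits at 0 °C.
m_melt = 11939 / L_f = 35.74 g.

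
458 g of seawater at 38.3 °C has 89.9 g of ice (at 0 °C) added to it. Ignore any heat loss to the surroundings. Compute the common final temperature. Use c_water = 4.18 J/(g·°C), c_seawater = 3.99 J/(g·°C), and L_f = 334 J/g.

T_f ≈ 18.1 °C

Energy balance with sensible and latent terms:
melt ice: 89.9·334 = 30027; meltwater 0→T: 89.9·4.18·T = 375.78 T; seawater cools: 458·3.99·(T − 38.3) = 1827.4(T − 38.3)
2203.2 T = 69990 − 30027 = 39964
T ≈ 18.14 °C — above 0 °C, consistent with complete melting.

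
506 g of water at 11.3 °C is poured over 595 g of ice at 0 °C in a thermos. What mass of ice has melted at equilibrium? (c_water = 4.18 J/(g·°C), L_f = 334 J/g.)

Water can give up m c ΔT = 506·4.18·11.3 = 23900 J before reaching 0 °C.
Melting all 595 g of ice would need 595·334 = 198730 J.
Since 23900 < 198730 J, not all the ice melts; equilibrium is at 0 °C.
Mass melted = 23900/334 ≈ 71.56 g.

m_melted ≈ 71.6 g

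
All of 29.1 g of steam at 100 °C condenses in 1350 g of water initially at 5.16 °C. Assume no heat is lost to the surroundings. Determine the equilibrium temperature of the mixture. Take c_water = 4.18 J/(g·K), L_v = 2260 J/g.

T_f ≈ 18.6 °C

Let T be the final temperature. ΣQ_i = 0:
steam→water at 100 °C releases m L_v = 29.1×2260 = 65766; condensed water 100 °C→T: 121.64(T − 100); water warms: 1350×4.18×(T − 5.16) = 5643(T − 5.16)
5764.6 T = 65766 + 12164 + 29118 = 107048
T ≈ 18.57 °C, under the boiling point, so the assumption holds.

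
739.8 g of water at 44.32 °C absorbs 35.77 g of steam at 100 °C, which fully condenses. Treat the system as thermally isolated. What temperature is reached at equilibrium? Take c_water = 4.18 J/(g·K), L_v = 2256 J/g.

Sum of m c ΔT and latent-heat terms is zero:
condense steam: −35.77×2256 = −80697; condensed water 100 °C→T: 149.52(T − 100); water warms: 739.8×4.18×(T − 44.32) = 3092.4(T − 44.32)
3241.9 T = 80697 + 14952 + 137054 = 232703
T ≈ 71.78 °C (< 100 °C, so full condensation is consistent).

T_f ≈ 71.8 °C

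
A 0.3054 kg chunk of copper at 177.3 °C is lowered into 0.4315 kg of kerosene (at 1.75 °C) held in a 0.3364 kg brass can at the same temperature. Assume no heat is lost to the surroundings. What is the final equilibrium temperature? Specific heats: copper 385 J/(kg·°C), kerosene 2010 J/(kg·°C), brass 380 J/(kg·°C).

Net heat exchanged in the isolated system is zero:
0.3054·385·(T − 177.3) + 0.4315·2010·(T − 1.75) + 0.3364·380·(T − 1.75) = 0
117.58(T − 177.3) + 867.31(T − 1.75) + 127.83(T − 1.75) = 0
(117.58 + 867.31 + 127.83) T = 117.58·177.3 + 867.31·1.75 + 127.83·1.75
T = 22588 / 1112.7 = 20.3 °C

T_f ≈ 20.3 °C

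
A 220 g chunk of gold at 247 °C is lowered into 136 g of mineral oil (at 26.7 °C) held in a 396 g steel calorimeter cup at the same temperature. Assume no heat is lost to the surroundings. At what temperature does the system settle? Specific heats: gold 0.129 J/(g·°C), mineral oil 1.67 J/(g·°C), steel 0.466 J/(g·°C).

Energy conservation, ΣQ = 0:
220×0.129×(T − 247) + 136×1.67×(T − 26.7) + 396×0.466×(T − 26.7) = 0
440.04 T = 18001
T = 18001/440.04 ≈ 40.91 °C

T_f ≈ 40.9 °C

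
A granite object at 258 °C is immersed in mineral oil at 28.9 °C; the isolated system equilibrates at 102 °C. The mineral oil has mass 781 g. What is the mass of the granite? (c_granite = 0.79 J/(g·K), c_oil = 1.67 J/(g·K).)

Setting the total heat transfer to zero:
m×0.79×(102 − 258) + 781×1.67×(102 − 28.9) = 0
-123.24 m = -95342
m = -95342/-123.24 ≈ 773.6 g

m ≈ 774 g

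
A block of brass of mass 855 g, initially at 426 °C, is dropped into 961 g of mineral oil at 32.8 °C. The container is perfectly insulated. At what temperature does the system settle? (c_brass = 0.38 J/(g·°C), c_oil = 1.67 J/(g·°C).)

T_f ≈ 99.0 °C

Conservation of energy gives ΣQ = 0:
855·0.38·(T − 426) + 961·1.67·(T − 32.8) = 0
324.9(T − 426) + 1604.9(T − 32.8) = 0
(324.9 + 1604.9) T = 324.9·426 + 1604.9·32.8
T ≈ 99.00 °C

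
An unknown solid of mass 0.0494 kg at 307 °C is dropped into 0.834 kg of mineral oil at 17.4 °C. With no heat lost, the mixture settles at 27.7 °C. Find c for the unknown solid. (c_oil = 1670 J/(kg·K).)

Net heat exchanged in the isolated system is zero:
0.0494×c×(27.7 − 307) + 0.834×1670×(27.7 − 17.4) = 0
-13.8 c = -14346
c = -14346/-13.8 ≈ 1040 J/(kg·K)

c ≈ 1040 J/(kg·K)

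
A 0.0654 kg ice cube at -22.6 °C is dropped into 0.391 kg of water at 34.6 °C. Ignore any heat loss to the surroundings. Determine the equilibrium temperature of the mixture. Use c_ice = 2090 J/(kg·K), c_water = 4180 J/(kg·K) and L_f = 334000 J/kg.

T_f ≈ 16.6 °C

Setting the total heat transfer to zero:
ice -22.6→0 °C: 0.0654·2090·22.6 = 3089.1; latent heat to melt: 0.0654·334000 = 21844; meltwater 0→T: 0.0654·4180·T = 273.37 T; water cools: 0.391·4180·(T − 34.6) = 1634.4(T − 34.6)
1907.8 T = 56550 − 24933 = 31617
T ≈ 16.57 °C (positive, so assuming full melt was valid).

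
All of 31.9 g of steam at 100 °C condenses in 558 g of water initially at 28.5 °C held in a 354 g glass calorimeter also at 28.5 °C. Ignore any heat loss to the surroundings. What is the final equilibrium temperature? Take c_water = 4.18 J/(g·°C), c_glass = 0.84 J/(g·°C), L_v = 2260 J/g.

T_f ≈ 58.0 °C

Setting the total heat transfer to zero:
condense steam: −31.9·2260 = −72094; condensate cools 100→T: 31.9·4.18·(T − 100) = 133.34(T − 100); water warms: 558·4.18·(T − 28.5) = 2332.4(T − 28.5); glass cup: 354·0.84·(T − 28.5) = 297.36(T − 28.5)
2763.1 T = 72094 + 13334 + 74949 = 160378
T ≈ 58.04 °C (< 100 °C, so full condensation is consistent).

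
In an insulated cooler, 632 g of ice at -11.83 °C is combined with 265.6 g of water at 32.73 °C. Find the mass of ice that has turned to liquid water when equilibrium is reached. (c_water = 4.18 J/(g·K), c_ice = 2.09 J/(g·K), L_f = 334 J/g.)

m_melted ≈ 62 g

Water can give up m c ΔT = 265.6·4.18·32.73 = 36337 J before reaching 0 °C.
Warming the ice to 0 °C takes 632·2.09·11.83 = 15626 J, leaving 20711 J for melting.
Fully melting the ice requires m_ice L_f = 632·334 = 211088 J.
Since 20711 < 211088 J, not all the ice melts; equilibrium is at 0 °C.
Mass melted = 20711/334 ≈ 62.01 g.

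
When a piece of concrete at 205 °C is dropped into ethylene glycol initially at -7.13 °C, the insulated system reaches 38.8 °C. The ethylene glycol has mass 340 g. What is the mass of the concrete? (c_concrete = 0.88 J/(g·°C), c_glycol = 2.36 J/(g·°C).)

|Q_concrete| = |Q_glycol|:
m×0.88×(205 − 38.8) = 340×2.36×(38.8 − (-7.13))
146.26 m = 36854  ⇒  m ≈ 252 g

m ≈ 252 g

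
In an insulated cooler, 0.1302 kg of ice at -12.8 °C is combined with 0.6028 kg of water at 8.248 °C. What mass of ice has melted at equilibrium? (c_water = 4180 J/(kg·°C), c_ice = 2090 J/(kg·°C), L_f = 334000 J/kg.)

m_melted ≈ 0.0518 kg

Water can give up m c ΔT = 0.6028×4180×8.248 = 20783 J before reaching 0 °C.
Warming the ice to 0 °C takes 0.1302×2090×12.8 = 3483.1 J, leaving 17299 J for melting.
Fully melting the ice requires m_ice L_f = 0.1302×334000 = 43487 J.
17299 J < 43487 J, so only part of the ice melts and the system sits at 0 °C.
m_melted×334000 = 17299  ⇒  m_melted ≈ 0.05179 kg.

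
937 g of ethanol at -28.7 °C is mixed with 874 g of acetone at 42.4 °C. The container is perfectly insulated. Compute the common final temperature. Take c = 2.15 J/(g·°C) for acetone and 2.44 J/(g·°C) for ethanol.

T_f ≈ 3.4 °C

Heat lost by the acetone equals heat gained by the ethanol:
874·2.15·(42.4 − T) = 937·2.44·(T − (-28.7))
1879.1(42.4 − T) = 2286.3(T − (-28.7))
4165.4 T = 14058  ⇒  T ≈ 3.37 °C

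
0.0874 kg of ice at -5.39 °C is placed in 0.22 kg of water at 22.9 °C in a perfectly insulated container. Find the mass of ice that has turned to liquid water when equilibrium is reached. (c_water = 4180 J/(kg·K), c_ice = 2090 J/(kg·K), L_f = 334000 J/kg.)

m_melted ≈ 0.0601 kg

Heat available from the water dropping to 0 °C: 0.22×4180×22.9 = 21059 J.
Of that, 0.0874×2090×5.39 = 984.57 J goes to bring the ice to 0 °C, leaving 20074 J.
Fully melting the ice requires m_ice L_f = 0.0874×334000 = 29192 J.
Since 20074 < 29192 J, not all the ice melts; equilibrium is at 0 °C.
Mass melted = 20074/334000 ≈ 0.0601 kg.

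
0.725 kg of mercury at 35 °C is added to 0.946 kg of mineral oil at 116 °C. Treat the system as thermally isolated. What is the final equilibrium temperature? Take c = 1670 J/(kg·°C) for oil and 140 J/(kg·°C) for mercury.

Net heat exchanged in the isolated system is zero:
0.946×1670×(T − 116) + 0.725×140×(T − 35) = 0
1579.8(T − 116) + 101.5(T − 35) = 0
1681.3 T = 186812
T = 186812/1681.3 ≈ 111.11 °C

T_f ≈ 111.1 °C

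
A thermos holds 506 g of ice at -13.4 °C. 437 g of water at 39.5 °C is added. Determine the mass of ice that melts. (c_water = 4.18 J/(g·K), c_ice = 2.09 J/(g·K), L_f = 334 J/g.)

m_melted ≈ 174 g

Heat available from the water dropping to 0 °C: 437×4.18×39.5 = 72153 J.
Warming the ice to 0 °C takes 506×2.09×13.4 = 14171 J, leaving 57982 J for melting.
To melt every bit of ice: 506×334 = 169004 J.
57982 J < 169004 J, so only part of the ice melts and the system sits at 0 °C.
m_melted×334 = 57982  ⇒  m_melted ≈ 173.6 g.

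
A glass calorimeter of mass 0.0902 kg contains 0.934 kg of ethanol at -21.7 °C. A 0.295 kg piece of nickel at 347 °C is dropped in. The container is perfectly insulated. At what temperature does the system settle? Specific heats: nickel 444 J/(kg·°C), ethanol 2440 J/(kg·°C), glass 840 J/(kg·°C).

T_f ≈ -2.3 °C

Taking heat into each body as positive, Σ m c ΔT = 0:
0.295·444·(T − 347) + 0.934·2440·(T − (-21.7)) + 0.0902·840·(T − (-21.7)) = 0
(130.98 + 2279 + 75.77) T = 130.98·347 + 2279·(-21.7) + 75.77·(-21.7)
T = -5647.5 / 2485.7 = -2.27 °C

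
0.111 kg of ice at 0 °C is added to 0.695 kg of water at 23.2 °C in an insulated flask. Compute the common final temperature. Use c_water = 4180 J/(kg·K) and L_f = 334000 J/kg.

Sum of m c ΔT and latent-heat terms is zero:
latent heat to melt: 0.111×334000 = 37074
  warm the meltwater: 463.98 T
  water cools: 0.695×4180×(T − 23.2) = 2905.1(T − 23.2)
3369.1 T = 67398 − 37074 = 30324
T ≈ 9.00 °C — above 0 °C, consistent with complete melting.

T_f ≈ 9.0 °C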